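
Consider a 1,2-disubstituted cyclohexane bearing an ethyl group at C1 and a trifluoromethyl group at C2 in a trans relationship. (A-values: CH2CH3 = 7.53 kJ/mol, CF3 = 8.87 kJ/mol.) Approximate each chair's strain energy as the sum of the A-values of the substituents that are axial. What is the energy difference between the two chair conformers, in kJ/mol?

16.40 kJ/mol

C1 and C2 have opposite parity, so for the trans isomer the two substituents are e,e in one chair and a,a in the other.
Chair I (ethyl axial, trifluoromethyl axial): E = 16.40 kJ/mol.
Chair II (ethyl equatorial, trifluoromethyl equatorial): E = 0.00 kJ/mol.
ΔE = 16.40 − 0.00 = 16.40 kJ/mol; chair II is more stable.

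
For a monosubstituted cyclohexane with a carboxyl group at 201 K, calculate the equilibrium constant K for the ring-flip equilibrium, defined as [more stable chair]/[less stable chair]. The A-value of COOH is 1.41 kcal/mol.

One chair has the carboxyl group axial (E = 1.41 kcal/mol) and the other has it equatorial (E = 0).
ΔG = 1.41 kcal/mol between the two chairs.
K = exp(ΔG/RT) with R = 1.987×10⁻³ kcal mol⁻¹ K⁻¹ and T = 201 K gives K ≈ 34.1.

K ≈ 34.1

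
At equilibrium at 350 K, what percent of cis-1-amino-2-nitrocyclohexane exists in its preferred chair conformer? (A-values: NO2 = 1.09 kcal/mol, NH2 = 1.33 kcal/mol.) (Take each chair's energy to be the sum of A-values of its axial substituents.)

58.5%

C1 and C2 have opposite parity, so for the cis isomer the two substituents are one axial and one equatorial in each chair.
Chair I (nitro axial, amino equatorial): E = 1.09 kcal/mol; chair II (nitro equatorial, amino axial): E = 1.33 kcal/mol.
ΔG = 0.24 kcal/mol between the two chairs.
K = exp(ΔG/RT) with R = 1.987×10⁻³ kcal mol⁻¹ K⁻¹ and T = 350 K gives K ≈ 1.41.
Fraction in the lower-energy chair = K/(K+1) = 58.5%.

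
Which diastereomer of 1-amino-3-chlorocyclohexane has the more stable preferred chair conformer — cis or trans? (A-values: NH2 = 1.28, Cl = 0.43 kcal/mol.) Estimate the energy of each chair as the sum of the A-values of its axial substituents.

At 1,3 positions (parity same): cis → (e,e or a,a); trans → (a,e or e,a).
Best chair for cis: E = 0.00 kcal/mol; best chair for trans: E = 0.43 kcal/mol.
The cis isomer is lower by 0.43 kcal/mol.

cis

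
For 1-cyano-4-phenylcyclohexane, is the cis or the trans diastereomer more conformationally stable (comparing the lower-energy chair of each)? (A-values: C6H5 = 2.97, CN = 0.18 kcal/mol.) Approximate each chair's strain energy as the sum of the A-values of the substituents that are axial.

trans

At 1,4 positions (parity opposite): cis → (a,e or e,a); trans → (e,e or a,a).
Best chair for cis: E = 0.18 kcal/mol; best chair for trans: E = 0.00 kcal/mol.
The trans isomer is lower by 0.18 kcal/mol.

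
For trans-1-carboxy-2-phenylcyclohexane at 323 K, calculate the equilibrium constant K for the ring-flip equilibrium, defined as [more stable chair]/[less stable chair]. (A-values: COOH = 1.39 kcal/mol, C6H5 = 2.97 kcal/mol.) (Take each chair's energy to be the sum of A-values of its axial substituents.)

K ≈ 892

C1 and C2 have opposite parity, so for the trans isomer the two substituents are e,e in one chair and a,a in the other.
Chair I (carboxyl axial, phenyl axial): E = 4.36 kcal/mol; chair II (carboxyl equatorial, phenyl equatorial): E = 0.00 kcal/mol.
ΔG = 4.36 kcal/mol between the two chairs.
K = exp(ΔG/RT) with R = 1.987×10⁻³ kcal mol⁻¹ K⁻¹ and T = 323 K gives K ≈ 892.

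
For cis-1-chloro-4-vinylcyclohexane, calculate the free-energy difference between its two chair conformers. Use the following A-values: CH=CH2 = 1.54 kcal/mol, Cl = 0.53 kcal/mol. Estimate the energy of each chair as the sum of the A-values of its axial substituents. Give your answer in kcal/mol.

1.01 kcal/mol

C1 and C4 have opposite parity, so for the cis isomer the two substituents are one axial and one equatorial in each chair.
Chair I (vinyl axial, chloro equatorial): E = 1.54 kcal/mol.
Chair II (vinyl equatorial, chloro axial): E = 0.53 kcal/mol.
ΔE = 1.54 − 0.53 = 1.01 kcal/mol; chair II is more stable.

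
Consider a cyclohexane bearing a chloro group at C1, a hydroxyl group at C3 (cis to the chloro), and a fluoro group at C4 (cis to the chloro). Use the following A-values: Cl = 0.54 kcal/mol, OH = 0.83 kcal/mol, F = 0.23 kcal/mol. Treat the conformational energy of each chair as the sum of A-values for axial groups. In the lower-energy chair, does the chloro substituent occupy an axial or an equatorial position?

equatorial

Chair I (chloro axial, hydroxyl axial, fluoro equatorial): E = 1.37 kcal/mol.
Chair II (chloro equatorial, hydroxyl equatorial, fluoro axial): E = 0.23 kcal/mol.
Chair II is the more stable (lower-energy) conformer, and in that chair the chloro group is equatorial.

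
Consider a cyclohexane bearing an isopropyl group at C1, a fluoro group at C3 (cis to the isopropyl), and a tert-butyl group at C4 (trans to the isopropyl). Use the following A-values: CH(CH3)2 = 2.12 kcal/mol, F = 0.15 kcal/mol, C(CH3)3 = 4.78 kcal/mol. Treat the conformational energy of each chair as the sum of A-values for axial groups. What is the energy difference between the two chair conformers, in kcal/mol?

Chair I (isopropyl axial, fluoro axial, tert-butyl axial): E = 7.05 kcal/mol.
Chair II (isopropyl equatorial, fluoro equatorial, tert-butyl equatorial): E = 0.00 kcal/mol.
ΔE = 7.05 − 0.00 = 7.05 kcal/mol; chair II is more stable.

7.05 kcal/mol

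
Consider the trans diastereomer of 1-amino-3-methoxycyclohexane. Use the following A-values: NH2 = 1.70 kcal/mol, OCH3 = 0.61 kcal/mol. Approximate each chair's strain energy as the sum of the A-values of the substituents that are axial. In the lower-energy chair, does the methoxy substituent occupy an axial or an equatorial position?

C1 and C3 have the same parity, so for the trans isomer the two substituents are one axial and one equatorial in each chair.
Chair I (amino axial, methoxy equatorial): E = 1.70 kcal/mol.
Chair II (amino equatorial, methoxy axial): E = 0.61 kcal/mol.
Chair II is the more stable (lower-energy) conformer, and in that chair the methoxy group is axial.

axial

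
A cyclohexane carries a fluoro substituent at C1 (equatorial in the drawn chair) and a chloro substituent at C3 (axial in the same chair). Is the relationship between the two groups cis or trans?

C1 and C3 have the same parity, so their axial bonds point in the same direction.
With same-parity carbons, two substituents on the same face are both axial or both equatorial; opposite faces give one of each.
Here the groups are equatorial/axial → opposite face → trans.

trans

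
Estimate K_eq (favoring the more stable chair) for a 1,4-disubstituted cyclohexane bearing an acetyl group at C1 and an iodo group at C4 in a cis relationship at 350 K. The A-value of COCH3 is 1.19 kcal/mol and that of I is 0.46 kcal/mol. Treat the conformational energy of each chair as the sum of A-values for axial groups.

K ≈ 2.86

C1 and C4 have opposite parity, so for the cis isomer the two substituents are one axial and one equatorial in each chair.
Chair I (acetyl axial, iodo equatorial): E = 1.19 kcal/mol; chair II (acetyl equatorial, iodo axial): E = 0.46 kcal/mol.
ΔG = 0.73 kcal/mol between the two chairs.
K = exp(ΔG/RT) with R = 1.987×10⁻³ kcal mol⁻¹ K⁻¹ and T = 350 K gives K ≈ 2.86.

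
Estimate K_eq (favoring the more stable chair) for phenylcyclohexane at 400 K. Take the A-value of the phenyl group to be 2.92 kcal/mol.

K ≈ 39.4

One chair has the phenyl group axial (E = 2.92 kcal/mol) and the other has it equatorial (E = 0).
ΔG = 2.92 kcal/mol between the two chairs.
K = exp(ΔG/RT) with R = 1.987×10⁻³ kcal mol⁻¹ K⁻¹ and T = 400 K gives K ≈ 39.4.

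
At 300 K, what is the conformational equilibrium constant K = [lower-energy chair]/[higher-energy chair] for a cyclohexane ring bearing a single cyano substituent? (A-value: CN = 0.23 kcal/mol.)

One chair has the cyano group axial (E = 0.23 kcal/mol) and the other has it equatorial (E = 0).
ΔG = 0.23 kcal/mol between the two chairs.
K = exp(ΔG/RT) with R = 1.987×10⁻³ kcal mol⁻¹ K⁻¹ and T = 300 K gives K ≈ 1.47.

K ≈ 1.47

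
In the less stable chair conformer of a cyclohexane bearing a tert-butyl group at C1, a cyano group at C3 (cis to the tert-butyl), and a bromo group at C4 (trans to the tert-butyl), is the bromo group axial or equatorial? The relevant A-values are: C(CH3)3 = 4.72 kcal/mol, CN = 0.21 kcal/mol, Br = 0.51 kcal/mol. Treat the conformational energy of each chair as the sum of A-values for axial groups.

axial

Chair I (tert-butyl axial, cyano axial, bromo axial): E = 5.44 kcal/mol.
Chair II (tert-butyl equatorial, cyano equatorial, bromo equatorial): E = 0.00 kcal/mol.
Chair I is the less stable (higher-energy) conformer, and in that chair the bromo group is axial.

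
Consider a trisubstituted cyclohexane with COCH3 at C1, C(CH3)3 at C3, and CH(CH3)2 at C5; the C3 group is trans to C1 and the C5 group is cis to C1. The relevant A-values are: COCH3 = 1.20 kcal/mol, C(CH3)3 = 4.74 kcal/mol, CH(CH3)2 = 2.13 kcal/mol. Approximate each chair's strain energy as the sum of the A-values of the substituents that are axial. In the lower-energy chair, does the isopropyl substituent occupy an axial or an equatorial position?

Chair I (acetyl axial, tert-butyl equatorial, isopropyl axial): E = 3.33 kcal/mol.
Chair II (acetyl equatorial, tert-butyl axial, isopropyl equatorial): E = 4.74 kcal/mol.
Chair I is the more stable (lower-energy) conformer, and in that chair the isopropyl group is axial.

axial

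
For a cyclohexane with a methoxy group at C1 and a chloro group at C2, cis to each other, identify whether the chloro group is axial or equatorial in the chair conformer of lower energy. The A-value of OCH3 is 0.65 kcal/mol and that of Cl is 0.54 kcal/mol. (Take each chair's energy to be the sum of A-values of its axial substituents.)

axial

C1 and C2 have opposite parity, so for the cis isomer the two substituents are one axial and one equatorial in each chair.
Chair I (methoxy axial, chloro equatorial): E = 0.65 kcal/mol.
Chair II (methoxy equatorial, chloro axial): E = 0.54 kcal/mol.
Chair II is the more stable (lower-energy) conformer, and in that chair the chloro group is axial.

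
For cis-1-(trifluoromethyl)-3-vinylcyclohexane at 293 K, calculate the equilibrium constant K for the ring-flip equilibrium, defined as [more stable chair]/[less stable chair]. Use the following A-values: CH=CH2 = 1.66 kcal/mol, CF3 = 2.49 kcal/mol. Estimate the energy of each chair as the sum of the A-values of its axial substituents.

C1 and C3 have the same parity, so for the cis isomer the two substituents are e,e in one chair and a,a in the other.
Chair I (vinyl axial, trifluoromethyl axial): E = 4.15 kcal/mol; chair II (vinyl equatorial, trifluoromethyl equatorial): E = 0.00 kcal/mol.
ΔG = 4.15 kcal/mol between the two chairs.
K = exp(ΔG/RT) with R = 1.987×10⁻³ kcal mol⁻¹ K⁻¹ and T = 293 K gives K ≈ 1.25e+03.

K ≈ 1247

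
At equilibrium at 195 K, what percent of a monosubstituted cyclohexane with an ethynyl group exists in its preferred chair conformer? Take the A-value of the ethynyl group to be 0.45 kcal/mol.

76.2%

One chair has the ethynyl group axial (E = 0.45 kcal/mol) and the other has it equatorial (E = 0).
ΔG = 0.45 kcal/mol between the two chairs.
K = exp(ΔG/RT) with R = 1.987×10⁻³ kcal mol⁻¹ K⁻¹ and T = 195 K gives K ≈ 3.19.
Fraction in the lower-energy chair = K/(K+1) = 76.2%.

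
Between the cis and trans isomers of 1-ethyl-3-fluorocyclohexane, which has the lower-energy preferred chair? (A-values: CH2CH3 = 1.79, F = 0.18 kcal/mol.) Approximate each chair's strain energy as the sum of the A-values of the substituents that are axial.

At 1,3 positions (parity same): cis → (e,e or a,a); trans → (a,e or e,a).
Best chair for cis: E = 0.00 kcal/mol; best chair for trans: E = 0.18 kcal/mol.
The cis isomer is lower by 0.18 kcal/mol.

cis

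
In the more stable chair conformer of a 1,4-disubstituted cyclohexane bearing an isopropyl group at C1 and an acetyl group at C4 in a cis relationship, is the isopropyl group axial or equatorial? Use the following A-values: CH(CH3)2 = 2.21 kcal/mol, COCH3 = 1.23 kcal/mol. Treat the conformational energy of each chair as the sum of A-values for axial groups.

equatorial

C1 and C4 have opposite parity, so for the cis isomer the two substituents are one axial and one equatorial in each chair.
Chair I (isopropyl axial, acetyl equatorial): E = 2.21 kcal/mol.
Chair II (isopropyl equatorial, acetyl axial): E = 1.23 kcal/mol.
Chair II is the more stable (lower-energy) conformer, and in that chair the isopropyl group is equatorial.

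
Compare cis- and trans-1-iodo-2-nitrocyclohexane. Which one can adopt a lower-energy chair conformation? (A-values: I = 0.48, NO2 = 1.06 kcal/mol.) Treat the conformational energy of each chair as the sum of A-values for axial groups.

trans

At 1,2 positions (parity opposite): cis → (a,e or e,a); trans → (e,e or a,a).
Best chair for cis: E = 0.48 kcal/mol; best chair for trans: E = 0.00 kcal/mol.
The trans isomer is lower by 0.48 kcal/mol.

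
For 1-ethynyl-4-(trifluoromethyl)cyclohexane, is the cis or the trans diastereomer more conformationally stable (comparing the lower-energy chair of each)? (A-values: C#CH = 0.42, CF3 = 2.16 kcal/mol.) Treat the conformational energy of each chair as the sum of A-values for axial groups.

trans

At 1,4 positions (parity opposite): cis → (a,e or e,a); trans → (e,e or a,a).
Best chair for cis: E = 0.42 kcal/mol; best chair for trans: E = 0.00 kcal/mol.
The trans isomer is lower by 0.42 kcal/mol.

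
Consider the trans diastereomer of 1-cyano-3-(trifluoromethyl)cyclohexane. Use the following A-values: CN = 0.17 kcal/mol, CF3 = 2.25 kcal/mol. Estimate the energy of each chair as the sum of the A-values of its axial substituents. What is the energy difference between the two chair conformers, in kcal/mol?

C1 and C3 have the same parity, so for the trans isomer the two substituents are one axial and one equatorial in each chair.
Chair I (cyano axial, trifluoromethyl equatorial): E = 0.17 kcal/mol.
Chair II (cyano equatorial, trifluoromethyl axial): E = 2.25 kcal/mol.
ΔE = 2.25 − 0.17 = 2.08 kcal/mol; chair I is more stable.

2.08 kcal/mol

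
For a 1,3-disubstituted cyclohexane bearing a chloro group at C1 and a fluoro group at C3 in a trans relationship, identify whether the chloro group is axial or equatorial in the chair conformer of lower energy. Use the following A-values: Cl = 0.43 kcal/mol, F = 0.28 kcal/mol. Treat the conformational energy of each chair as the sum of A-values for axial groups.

equatorial

C1 and C3 have the same parity, so for the trans isomer the two substituents are one axial and one equatorial in each chair.
Chair I (chloro axial, fluoro equatorial): E = 0.43 kcal/mol.
Chair II (chloro equatorial, fluoro axial): E = 0.28 kcal/mol.
Chair II is the more stable (lower-energy) conformer, and in that chair the chloro group is equatorial.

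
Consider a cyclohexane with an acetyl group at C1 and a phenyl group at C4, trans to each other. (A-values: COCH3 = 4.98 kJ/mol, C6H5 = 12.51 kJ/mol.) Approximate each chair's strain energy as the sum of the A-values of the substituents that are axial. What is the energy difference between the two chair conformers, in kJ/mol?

17.49 kJ/mol

C1 and C4 have opposite parity, so for the trans isomer the two substituents are e,e in one chair and a,a in the other.
Chair I (acetyl axial, phenyl axial): E = 17.49 kJ/mol.
Chair II (acetyl equatorial, phenyl equatorial): E = 0.00 kJ/mol.
ΔE = 17.49 − 0.00 = 17.49 kJ/mol; chair II is more stable.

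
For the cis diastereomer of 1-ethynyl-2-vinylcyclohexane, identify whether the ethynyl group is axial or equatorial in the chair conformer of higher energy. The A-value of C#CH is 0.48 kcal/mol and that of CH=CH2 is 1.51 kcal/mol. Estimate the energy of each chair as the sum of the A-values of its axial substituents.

C1 and C2 have opposite parity, so for the cis isomer the two substituents are one axial and one equatorial in each chair.
Chair I (ethynyl axial, vinyl equatorial): E = 0.48 kcal/mol.
Chair II (ethynyl equatorial, vinyl axial): E = 1.51 kcal/mol.
Chair II is the less stable (higher-energy) conformer, and in that chair the ethynyl group is equatorial.

equatorial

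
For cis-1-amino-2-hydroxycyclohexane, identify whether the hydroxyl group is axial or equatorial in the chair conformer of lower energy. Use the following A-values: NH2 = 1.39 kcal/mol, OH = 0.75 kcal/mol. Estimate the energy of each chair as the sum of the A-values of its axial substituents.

axial

C1 and C2 have opposite parity, so for the cis isomer the two substituents are one axial and one equatorial in each chair.
Chair I (amino axial, hydroxyl equatorial): E = 1.39 kcal/mol.
Chair II (amino equatorial, hydroxyl axial): E = 0.75 kcal/mol.
Chair II is the more stable (lower-energy) conformer, and in that chair the hydroxyl group is axial.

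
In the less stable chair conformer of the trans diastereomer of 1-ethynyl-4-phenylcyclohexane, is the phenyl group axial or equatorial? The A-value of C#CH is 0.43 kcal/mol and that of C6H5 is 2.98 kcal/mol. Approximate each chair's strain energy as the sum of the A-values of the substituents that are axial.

C1 and C4 have opposite parity, so for the trans isomer the two substituents are e,e in one chair and a,a in the other.
Chair I (ethynyl axial, phenyl axial): E = 3.41 kcal/mol.
Chair II (ethynyl equatorial, phenyl equatorial): E = 0.00 kcal/mol.
Chair I is the less stable (higher-energy) conformer, and in that chair the phenyl group is axial.

axial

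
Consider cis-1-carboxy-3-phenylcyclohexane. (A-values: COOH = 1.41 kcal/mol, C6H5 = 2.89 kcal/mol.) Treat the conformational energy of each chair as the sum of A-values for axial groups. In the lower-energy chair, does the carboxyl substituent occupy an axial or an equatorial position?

C1 and C3 have the same parity, so for the cis isomer the two substituents are e,e in one chair and a,a in the other.
Chair I (carboxyl axial, phenyl axial): E = 4.30 kcal/mol.
Chair II (carboxyl equatorial, phenyl equatorial): E = 0.00 kcal/mol.
Chair II is the more stable (lower-energy) conformer, and in that chair the carboxyl group is equatorial.

equatorial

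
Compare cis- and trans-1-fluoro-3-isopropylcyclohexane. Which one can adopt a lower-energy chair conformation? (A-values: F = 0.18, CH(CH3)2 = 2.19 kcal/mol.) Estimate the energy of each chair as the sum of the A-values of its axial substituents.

At 1,3 positions (parity same): cis → (e,e or a,a); trans → (a,e or e,a).
Best chair for cis: E = 0.00 kcal/mol; best chair for trans: E = 0.18 kcal/mol.
The cis isomer is lower by 0.18 kcal/mol.

cis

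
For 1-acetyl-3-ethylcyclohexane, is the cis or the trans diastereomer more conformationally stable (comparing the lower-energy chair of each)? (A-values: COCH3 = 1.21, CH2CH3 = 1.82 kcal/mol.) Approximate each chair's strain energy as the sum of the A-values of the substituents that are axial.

At 1,3 positions (parity same): cis → (e,e or a,a); trans → (a,e or e,a).
Best chair for cis: E = 0.00 kcal/mol; best chair for trans: E = 1.21 kcal/mol.
The cis isomer is lower by 1.21 kcal/mol.

cis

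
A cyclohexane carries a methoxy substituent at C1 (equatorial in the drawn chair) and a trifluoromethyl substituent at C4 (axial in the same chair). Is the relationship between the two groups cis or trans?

C1 and C4 have opposite parity, so their axial bonds point in opposite directions.
With opposite-parity carbons, two substituents on the same face are one axial and one equatorial; opposite faces give both axial or both equatorial.
Here the groups are equatorial/axial → same face → cis.

cis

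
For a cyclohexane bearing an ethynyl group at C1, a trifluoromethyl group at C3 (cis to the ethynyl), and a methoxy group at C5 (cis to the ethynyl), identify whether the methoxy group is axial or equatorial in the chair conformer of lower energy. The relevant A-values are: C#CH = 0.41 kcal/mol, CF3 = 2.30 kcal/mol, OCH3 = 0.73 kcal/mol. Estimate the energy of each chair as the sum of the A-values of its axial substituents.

Chair I (ethynyl axial, trifluoromethyl axial, methoxy axial): E = 3.44 kcal/mol.
Chair II (ethynyl equatorial, trifluoromethyl equatorial, methoxy equatorial): E = 0.00 kcal/mol.
Chair II is the more stable (lower-energy) conformer, and in that chair the methoxy group is equatorial.

equatorial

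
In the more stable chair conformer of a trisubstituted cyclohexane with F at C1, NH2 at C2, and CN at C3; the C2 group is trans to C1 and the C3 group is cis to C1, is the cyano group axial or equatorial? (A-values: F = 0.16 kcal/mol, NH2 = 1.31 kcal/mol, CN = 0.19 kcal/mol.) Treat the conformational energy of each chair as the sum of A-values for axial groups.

Chair I (fluoro axial, amino axial, cyano axial): E = 1.66 kcal/mol.
Chair II (fluoro equatorial, amino equatorial, cyano equatorial): E = 0.00 kcal/mol.
Chair II is the more stable (lower-energy) conformer, and in that chair the cyano group is equatorial.

equatorial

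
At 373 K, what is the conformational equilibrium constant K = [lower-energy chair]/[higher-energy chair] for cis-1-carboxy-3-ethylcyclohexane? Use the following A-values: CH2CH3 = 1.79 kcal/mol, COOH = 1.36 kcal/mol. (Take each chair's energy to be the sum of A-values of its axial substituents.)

K ≈ 70.1

C1 and C3 have the same parity, so for the cis isomer the two substituents are e,e in one chair and a,a in the other.
Chair I (ethyl axial, carboxyl axial): E = 3.15 kcal/mol; chair II (ethyl equatorial, carboxyl equatorial): E = 0.00 kcal/mol.
ΔG = 3.15 kcal/mol between the two chairs.
K = exp(ΔG/RT) with R = 1.987×10⁻³ kcal mol⁻¹ K⁻¹ and T = 373 K gives K ≈ 70.1.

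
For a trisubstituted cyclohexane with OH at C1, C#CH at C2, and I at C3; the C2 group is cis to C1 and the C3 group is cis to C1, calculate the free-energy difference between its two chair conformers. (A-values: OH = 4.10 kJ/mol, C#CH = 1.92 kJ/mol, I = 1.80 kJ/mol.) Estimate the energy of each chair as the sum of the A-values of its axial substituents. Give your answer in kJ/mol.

3.98 kJ/mol

Chair I (hydroxyl axial, ethynyl equatorial, iodo axial): E = 5.90 kJ/mol.
Chair II (hydroxyl equatorial, ethynyl axial, iodo equatorial): E = 1.92 kJ/mol.
ΔE = 5.90 − 1.92 = 3.98 kJ/mol; chair II is more stable.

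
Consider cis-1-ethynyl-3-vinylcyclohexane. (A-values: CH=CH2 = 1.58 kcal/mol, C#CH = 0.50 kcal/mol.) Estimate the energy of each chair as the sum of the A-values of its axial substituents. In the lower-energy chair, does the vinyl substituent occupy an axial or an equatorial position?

equatorial

C1 and C3 have the same parity, so for the cis isomer the two substituents are e,e in one chair and a,a in the other.
Chair I (vinyl axial, ethynyl axial): E = 2.08 kcal/mol.
Chair II (vinyl equatorial, ethynyl equatorial): E = 0.00 kcal/mol.
Chair II is the more stable (lower-energy) conformer, and in that chair the vinyl group is equatorial.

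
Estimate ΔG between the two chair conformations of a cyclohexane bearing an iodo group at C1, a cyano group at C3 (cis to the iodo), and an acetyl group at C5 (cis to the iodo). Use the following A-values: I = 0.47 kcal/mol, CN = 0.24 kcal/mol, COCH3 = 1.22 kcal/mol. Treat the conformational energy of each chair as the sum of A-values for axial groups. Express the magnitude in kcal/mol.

1.93 kcal/mol

Chair I (iodo axial, cyano axial, acetyl axial): E = 1.93 kcal/mol.
Chair II (iodo equatorial, cyano equatorial, acetyl equatorial): E = 0.00 kcal/mol.
ΔE = 1.93 − 0.00 = 1.93 kcal/mol; chair II is more stable.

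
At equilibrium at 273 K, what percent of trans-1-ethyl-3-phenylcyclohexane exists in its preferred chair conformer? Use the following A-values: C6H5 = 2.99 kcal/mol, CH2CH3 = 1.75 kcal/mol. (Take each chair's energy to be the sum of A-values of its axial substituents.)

90.8%

C1 and C3 have the same parity, so for the trans isomer the two substituents are one axial and one equatorial in each chair.
Chair I (phenyl axial, ethyl equatorial): E = 2.99 kcal/mol; chair II (phenyl equatorial, ethyl axial): E = 1.75 kcal/mol.
ΔG = 1.24 kcal/mol between the two chairs.
K = exp(ΔG/RT) with R = 1.987×10⁻³ kcal mol⁻¹ K⁻¹ and T = 273 K gives K ≈ 9.83.
Fraction in the lower-energy chair = K/(K+1) = 90.8%.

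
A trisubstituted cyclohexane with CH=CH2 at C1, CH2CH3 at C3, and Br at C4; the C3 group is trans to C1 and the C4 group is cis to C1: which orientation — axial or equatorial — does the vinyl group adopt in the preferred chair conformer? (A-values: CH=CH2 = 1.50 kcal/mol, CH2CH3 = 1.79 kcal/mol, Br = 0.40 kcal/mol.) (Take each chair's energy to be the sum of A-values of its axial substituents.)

axial

Chair I (vinyl axial, ethyl equatorial, bromo equatorial): E = 1.50 kcal/mol.
Chair II (vinyl equatorial, ethyl axial, bromo axial): E = 2.19 kcal/mol.
Chair I is the more stable (lower-energy) conformer, and in that chair the vinyl group is axial.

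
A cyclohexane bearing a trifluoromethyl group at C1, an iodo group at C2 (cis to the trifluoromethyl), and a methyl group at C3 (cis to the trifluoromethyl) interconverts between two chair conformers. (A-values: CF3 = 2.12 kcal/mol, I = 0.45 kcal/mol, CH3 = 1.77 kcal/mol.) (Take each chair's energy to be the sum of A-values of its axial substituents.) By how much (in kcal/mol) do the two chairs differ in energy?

Chair I (trifluoromethyl axial, iodo equatorial, methyl axial): E = 3.89 kcal/mol.
Chair II (trifluoromethyl equatorial, iodo axial, methyl equatorial): E = 0.45 kcal/mol.
ΔE = 3.89 − 0.45 = 3.44 kcal/mol; chair II is more stable.

3.44 kcal/mol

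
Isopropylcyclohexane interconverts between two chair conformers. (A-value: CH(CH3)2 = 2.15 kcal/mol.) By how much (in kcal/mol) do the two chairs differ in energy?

A monosubstituted cyclohexane has one chair with the isopropyl group axial (E = A = 2.15 kcal/mol) and one with it equatorial (E = 0).
ΔE = 2.15 − 0 = 2.15 kcal/mol.

2.15 kcal/mol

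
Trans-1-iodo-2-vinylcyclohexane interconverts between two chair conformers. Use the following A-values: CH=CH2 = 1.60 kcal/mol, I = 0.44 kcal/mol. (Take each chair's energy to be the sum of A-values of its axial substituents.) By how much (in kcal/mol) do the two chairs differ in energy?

2.04 kcal/mol

C1 and C2 have opposite parity, so for the trans isomer the two substituents are e,e in one chair and a,a in the other.
Chair I (vinyl axial, iodo axial): E = 2.04 kcal/mol.
Chair II (vinyl equatorial, iodo equatorial): E = 0.00 kcal/mol.
ΔE = 2.04 − 0.00 = 2.04 kcal/mol; chair II is more stable.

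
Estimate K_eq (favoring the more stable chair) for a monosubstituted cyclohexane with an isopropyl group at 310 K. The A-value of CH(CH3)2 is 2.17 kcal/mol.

K ≈ 33.9

One chair has the isopropyl group axial (E = 2.17 kcal/mol) and the other has it equatorial (E = 0).
ΔG = 2.17 kcal/mol between the two chairs.
K = exp(ΔG/RT) with R = 1.987×10⁻³ kcal mol⁻¹ K⁻¹ and T = 310 K gives K ≈ 33.9.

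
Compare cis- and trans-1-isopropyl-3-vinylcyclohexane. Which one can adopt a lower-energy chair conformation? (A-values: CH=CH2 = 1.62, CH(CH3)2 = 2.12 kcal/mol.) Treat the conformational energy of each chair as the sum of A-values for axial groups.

At 1,3 positions (parity same): cis → (e,e or a,a); trans → (a,e or e,a).
Best chair for cis: E = 0.00 kcal/mol; best chair for trans: E = 1.62 kcal/mol.
The cis isomer is lower by 1.62 kcal/mol.

cis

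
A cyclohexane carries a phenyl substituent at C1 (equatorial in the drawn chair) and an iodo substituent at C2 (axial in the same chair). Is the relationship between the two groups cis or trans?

C1 and C2 have opposite parity, so their axial bonds point in opposite directions.
With opposite-parity carbons, two substituents on the same face are one axial and one equatorial; opposite faces give both axial or both equatorial.
Here the groups are equatorial/axial → same face → cis.

cis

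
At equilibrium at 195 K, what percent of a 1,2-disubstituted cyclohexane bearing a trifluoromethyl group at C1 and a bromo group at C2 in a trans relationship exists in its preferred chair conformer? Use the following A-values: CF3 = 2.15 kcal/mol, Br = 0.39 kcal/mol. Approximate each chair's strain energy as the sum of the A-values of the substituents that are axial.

C1 and C2 have opposite parity, so for the trans isomer the two substituents are e,e in one chair and a,a in the other.
Chair I (trifluoromethyl axial, bromo axial): E = 2.54 kcal/mol; chair II (trifluoromethyl equatorial, bromo equatorial): E = 0.00 kcal/mol.
ΔG = 2.54 kcal/mol between the two chairs.
K = exp(ΔG/RT) with R = 1.987×10⁻³ kcal mol⁻¹ K⁻¹ and T = 195 K gives K ≈ 703.
Fraction in the lower-energy chair = K/(K+1) = 99.9%.

99.9%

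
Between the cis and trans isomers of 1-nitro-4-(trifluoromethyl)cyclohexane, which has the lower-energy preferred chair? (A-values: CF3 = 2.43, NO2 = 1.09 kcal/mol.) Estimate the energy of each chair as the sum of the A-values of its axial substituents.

At 1,4 positions (parity opposite): cis → (a,e or e,a); trans → (e,e or a,a).
Best chair for cis: E = 1.09 kcal/mol; best chair for trans: E = 0.00 kcal/mol.
The trans isomer is lower by 1.09 kcal/mol.

trans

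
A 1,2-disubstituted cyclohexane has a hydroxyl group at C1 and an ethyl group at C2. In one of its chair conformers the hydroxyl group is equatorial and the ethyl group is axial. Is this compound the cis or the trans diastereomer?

cis

C1 and C2 have opposite parity, so their axial bonds point in opposite directions.
With opposite-parity carbons, two substituents on the same face are one axial and one equatorial; opposite faces give both axial or both equatorial.
Here the groups are equatorial/axial → same face → cis.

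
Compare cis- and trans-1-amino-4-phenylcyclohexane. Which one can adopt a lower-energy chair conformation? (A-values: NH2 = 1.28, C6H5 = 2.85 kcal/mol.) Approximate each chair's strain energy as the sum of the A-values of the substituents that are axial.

At 1,4 positions (parity opposite): cis → (a,e or e,a); trans → (e,e or a,a).
Best chair for cis: E = 1.28 kcal/mol; best chair for trans: E = 0.00 kcal/mol.
The trans isomer is lower by 1.28 kcal/mol.

trans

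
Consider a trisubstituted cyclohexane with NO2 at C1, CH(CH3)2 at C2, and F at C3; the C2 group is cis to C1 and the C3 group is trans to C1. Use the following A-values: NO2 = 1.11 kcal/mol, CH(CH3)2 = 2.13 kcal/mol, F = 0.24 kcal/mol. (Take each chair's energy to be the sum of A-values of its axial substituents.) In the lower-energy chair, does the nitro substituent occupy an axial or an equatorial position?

Chair I (nitro axial, isopropyl equatorial, fluoro equatorial): E = 1.11 kcal/mol.
Chair II (nitro equatorial, isopropyl axial, fluoro axial): E = 2.37 kcal/mol.
Chair I is the more stable (lower-energy) conformer, and in that chair the nitro group is axial.

axial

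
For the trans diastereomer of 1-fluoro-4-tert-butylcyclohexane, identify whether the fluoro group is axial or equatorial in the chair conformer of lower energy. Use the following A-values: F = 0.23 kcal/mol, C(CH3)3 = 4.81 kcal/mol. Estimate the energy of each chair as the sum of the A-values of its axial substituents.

equatorial

C1 and C4 have opposite parity, so for the trans isomer the two substituents are e,e in one chair and a,a in the other.
Chair I (fluoro axial, tert-butyl axial): E = 5.04 kcal/mol.
Chair II (fluoro equatorial, tert-butyl equatorial): E = 0.00 kcal/mol.
Chair II is the more stable (lower-energy) conformer, and in that chair the fluoro group is equatorial.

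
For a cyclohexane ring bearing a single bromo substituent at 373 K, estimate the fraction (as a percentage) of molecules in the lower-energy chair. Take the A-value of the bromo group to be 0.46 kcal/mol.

One chair has the bromo group axial (E = 0.46 kcal/mol) and the other has it equatorial (E = 0).
ΔG = 0.46 kcal/mol between the two chairs.
K = exp(ΔG/RT) with R = 1.987×10⁻³ kcal mol⁻¹ K⁻¹ and T = 373 K gives K ≈ 1.86.
Fraction in the lower-energy chair = K/(K+1) = 65.0%.

65.0%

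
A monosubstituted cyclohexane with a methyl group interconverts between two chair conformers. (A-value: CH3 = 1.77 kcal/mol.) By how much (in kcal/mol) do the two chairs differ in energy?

A monosubstituted cyclohexane has one chair with the methyl group axial (E = A = 1.77 kcal/mol) and one with it equatorial (E = 0).
ΔE = 1.77 − 0 = 1.77 kcal/mol.

1.77 kcal/mol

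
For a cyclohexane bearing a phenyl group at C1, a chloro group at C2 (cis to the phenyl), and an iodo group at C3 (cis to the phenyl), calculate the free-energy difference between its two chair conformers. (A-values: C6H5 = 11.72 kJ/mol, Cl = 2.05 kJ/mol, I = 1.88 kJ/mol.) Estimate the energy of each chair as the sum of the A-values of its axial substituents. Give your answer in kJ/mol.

11.55 kJ/mol

Chair I (phenyl axial, chloro equatorial, iodo axial): E = 13.60 kJ/mol.
Chair II (phenyl equatorial, chloro axial, iodo equatorial): E = 2.05 kJ/mol.
ΔE = 13.60 − 2.05 = 11.55 kJ/mol; chair II is more stable.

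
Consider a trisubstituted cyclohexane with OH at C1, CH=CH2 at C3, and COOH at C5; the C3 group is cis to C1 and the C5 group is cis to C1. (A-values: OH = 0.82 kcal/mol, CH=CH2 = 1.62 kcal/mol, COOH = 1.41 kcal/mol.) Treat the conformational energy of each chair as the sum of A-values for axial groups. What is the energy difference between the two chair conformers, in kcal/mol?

Chair I (hydroxyl axial, vinyl axial, carboxyl axial): E = 3.85 kcal/mol.
Chair II (hydroxyl equatorial, vinyl equatorial, carboxyl equatorial): E = 0.00 kcal/mol.
ΔE = 3.85 − 0.00 = 3.85 kcal/mol; chair II is more stable.

3.85 kcal/mol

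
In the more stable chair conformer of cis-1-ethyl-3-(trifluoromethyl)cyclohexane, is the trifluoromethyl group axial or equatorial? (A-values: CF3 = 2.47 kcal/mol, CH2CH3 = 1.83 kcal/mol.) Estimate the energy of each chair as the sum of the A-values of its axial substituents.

equatorial

C1 and C3 have the same parity, so for the cis isomer the two substituents are e,e in one chair and a,a in the other.
Chair I (trifluoromethyl axial, ethyl axial): E = 4.30 kcal/mol.
Chair II (trifluoromethyl equatorial, ethyl equatorial): E = 0.00 kcal/mol.
Chair II is the more stable (lower-energy) conformer, and in that chair the trifluoromethyl group is equatorial.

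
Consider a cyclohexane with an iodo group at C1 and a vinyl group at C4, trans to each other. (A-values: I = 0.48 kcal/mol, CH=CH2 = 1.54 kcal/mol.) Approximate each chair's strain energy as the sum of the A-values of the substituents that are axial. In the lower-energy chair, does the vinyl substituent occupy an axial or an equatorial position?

equatorial

C1 and C4 have opposite parity, so for the trans isomer the two substituents are e,e in one chair and a,a in the other.
Chair I (iodo axial, vinyl axial): E = 2.02 kcal/mol.
Chair II (iodo equatorial, vinyl equatorial): E = 0.00 kcal/mol.
Chair II is the more stable (lower-energy) conformer, and in that chair the vinyl group is equatorial.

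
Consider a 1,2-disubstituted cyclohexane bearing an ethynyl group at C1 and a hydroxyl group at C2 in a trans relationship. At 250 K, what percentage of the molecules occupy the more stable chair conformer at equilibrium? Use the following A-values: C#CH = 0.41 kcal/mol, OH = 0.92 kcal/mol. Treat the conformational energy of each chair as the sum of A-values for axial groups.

C1 and C2 have opposite parity, so for the trans isomer the two substituents are e,e in one chair and a,a in the other.
Chair I (ethynyl axial, hydroxyl axial): E = 1.33 kcal/mol; chair II (ethynyl equatorial, hydroxyl equatorial): E = 0.00 kcal/mol.
ΔG = 1.33 kcal/mol between the two chairs.
K = exp(ΔG/RT) with R = 1.987×10⁻³ kcal mol⁻¹ K⁻¹ and T = 250 K gives K ≈ 14.5.
Fraction in the lower-energy chair = K/(K+1) = 93.6%.

93.6%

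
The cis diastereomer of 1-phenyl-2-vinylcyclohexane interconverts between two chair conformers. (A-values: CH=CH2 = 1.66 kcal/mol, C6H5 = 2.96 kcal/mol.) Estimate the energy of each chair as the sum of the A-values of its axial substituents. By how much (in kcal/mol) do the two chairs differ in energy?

C1 and C2 have opposite parity, so for the cis isomer the two substituents are one axial and one equatorial in each chair.
Chair I (vinyl axial, phenyl equatorial): E = 1.66 kcal/mol.
Chair II (vinyl equatorial, phenyl axial): E = 2.96 kcal/mol.
ΔE = 2.96 − 1.66 = 1.30 kcal/mol; chair I is more stable.

1.30 kcal/mol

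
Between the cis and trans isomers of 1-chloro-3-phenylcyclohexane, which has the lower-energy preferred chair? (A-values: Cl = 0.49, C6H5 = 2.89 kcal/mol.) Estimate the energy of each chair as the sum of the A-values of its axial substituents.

cis

At 1,3 positions (parity same): cis → (e,e or a,a); trans → (a,e or e,a).
Best chair for cis: E = 0.00 kcal/mol; best chair for trans: E = 0.49 kcal/mol.
The cis isomer is lower by 0.49 kcal/mol.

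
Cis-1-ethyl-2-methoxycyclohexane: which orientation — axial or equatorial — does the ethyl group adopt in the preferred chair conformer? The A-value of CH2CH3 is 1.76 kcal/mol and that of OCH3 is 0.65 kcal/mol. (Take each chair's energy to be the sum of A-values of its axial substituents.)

equatorial

C1 and C2 have opposite parity, so for the cis isomer the two substituents are one axial and one equatorial in each chair.
Chair I (ethyl axial, methoxy equatorial): E = 1.76 kcal/mol.
Chair II (ethyl equatorial, methoxy axial): E = 0.65 kcal/mol.
Chair II is the more stable (lower-energy) conformer, and in that chair the ethyl group is equatorial.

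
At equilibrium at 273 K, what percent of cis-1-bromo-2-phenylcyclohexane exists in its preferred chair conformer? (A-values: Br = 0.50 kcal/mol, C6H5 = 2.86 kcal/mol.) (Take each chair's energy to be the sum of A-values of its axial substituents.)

98.7%

C1 and C2 have opposite parity, so for the cis isomer the two substituents are one axial and one equatorial in each chair.
Chair I (bromo axial, phenyl equatorial): E = 0.50 kcal/mol; chair II (bromo equatorial, phenyl axial): E = 2.86 kcal/mol.
ΔG = 2.36 kcal/mol between the two chairs.
K = exp(ΔG/RT) with R = 1.987×10⁻³ kcal mol⁻¹ K⁻¹ and T = 273 K gives K ≈ 77.5.
Fraction in the lower-energy chair = K/(K+1) = 98.7%.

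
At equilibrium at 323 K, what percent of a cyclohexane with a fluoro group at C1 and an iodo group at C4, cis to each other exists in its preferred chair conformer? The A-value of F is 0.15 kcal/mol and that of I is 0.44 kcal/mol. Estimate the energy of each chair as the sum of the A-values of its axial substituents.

61.1%

C1 and C4 have opposite parity, so for the cis isomer the two substituents are one axial and one equatorial in each chair.
Chair I (fluoro axial, iodo equatorial): E = 0.15 kcal/mol; chair II (fluoro equatorial, iodo axial): E = 0.44 kcal/mol.
ΔG = 0.29 kcal/mol between the two chairs.
K = exp(ΔG/RT) with R = 1.987×10⁻³ kcal mol⁻¹ K⁻¹ and T = 323 K gives K ≈ 1.57.
Fraction in the lower-energy chair = K/(K+1) = 61.1%.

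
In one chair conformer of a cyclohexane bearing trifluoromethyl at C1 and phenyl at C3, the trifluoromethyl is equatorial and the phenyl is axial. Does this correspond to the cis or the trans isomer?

trans

C1 and C3 have the same parity, so their axial bonds point in the same direction.
With same-parity carbons, two substituents on the same face are both axial or both equatorial; opposite faces give one of each.
Here the groups are equatorial/axial → opposite face → trans.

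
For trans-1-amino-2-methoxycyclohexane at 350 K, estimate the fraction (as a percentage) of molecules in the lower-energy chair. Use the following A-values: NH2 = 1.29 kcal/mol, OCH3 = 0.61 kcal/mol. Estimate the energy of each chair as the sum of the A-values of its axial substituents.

C1 and C2 have opposite parity, so for the trans isomer the two substituents are e,e in one chair and a,a in the other.
Chair I (amino axial, methoxy axial): E = 1.90 kcal/mol; chair II (amino equatorial, methoxy equatorial): E = 0.00 kcal/mol.
ΔG = 1.90 kcal/mol between the two chairs.
K = exp(ΔG/RT) with R = 1.987×10⁻³ kcal mol⁻¹ K⁻¹ and T = 350 K gives K ≈ 15.4.
Fraction in the lower-energy chair = K/(K+1) = 93.9%.

93.9%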